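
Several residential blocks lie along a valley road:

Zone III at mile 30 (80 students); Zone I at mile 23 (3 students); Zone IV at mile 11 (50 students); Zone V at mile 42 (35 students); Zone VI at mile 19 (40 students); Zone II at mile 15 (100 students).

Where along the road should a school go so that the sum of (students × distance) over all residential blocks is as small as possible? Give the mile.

For a sum of weighted absolute distances on a line, the optimum is the weighted median (not the mean). Total weight W = 308; half-weight = 154.
Sort by position and accumulate weight:
  mile 11 (Zone IV, w=50) → cum 50
  mile 15 (Zone II, w=100) → cum 150
  mile 19 (Zone VI, w=40) → cum 190  ≥ 154 → median here
  mile 23 (Zone I, w=3) → cum 193
  mile 30 (Zone III, w=80) → cum 273
  mile 42 (Zone V, w=35) → cum 308
Optimal location: mile 19.

x = 19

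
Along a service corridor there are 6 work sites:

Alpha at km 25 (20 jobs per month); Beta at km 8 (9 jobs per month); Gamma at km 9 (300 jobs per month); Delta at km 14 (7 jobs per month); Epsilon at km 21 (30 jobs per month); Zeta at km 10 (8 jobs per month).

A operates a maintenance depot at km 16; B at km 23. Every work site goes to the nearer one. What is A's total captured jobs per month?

324

The indifferent point is the midpoint (16+23)/2 = 19.5; work sites left of it (closer to A at 16) go to A, those right go to B.
  Beta at 8 (w=9) → A
  Gamma at 9 (w=300) → A
  Zeta at 10 (w=8) → A
  Delta at 14 (w=7) → A
  Epsilon at 21 (w=30) → B
  Alpha at 25 (w=20) → B
A captures 324; B captures 50.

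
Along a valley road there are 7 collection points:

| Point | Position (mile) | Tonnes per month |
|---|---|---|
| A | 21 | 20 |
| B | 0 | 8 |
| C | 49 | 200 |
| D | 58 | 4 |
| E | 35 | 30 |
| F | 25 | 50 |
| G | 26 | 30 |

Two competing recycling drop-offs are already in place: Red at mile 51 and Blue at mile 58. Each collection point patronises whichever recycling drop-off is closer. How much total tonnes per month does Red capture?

338

The indifferent point is the midpoint (51+58)/2 = 54.5; collection points left of it (closer to Red at 51) go to Red, those right go to Blue.
  B at 0 (w=8) → Red
  A at 21 (w=20) → Red
  F at 25 (w=50) → Red
  G at 26 (w=30) → Red
  E at 35 (w=30) → Red
  C at 49 (w=200) → Red
  D at 58 (w=4) → Blue
Red captures 338; Blue captures 4.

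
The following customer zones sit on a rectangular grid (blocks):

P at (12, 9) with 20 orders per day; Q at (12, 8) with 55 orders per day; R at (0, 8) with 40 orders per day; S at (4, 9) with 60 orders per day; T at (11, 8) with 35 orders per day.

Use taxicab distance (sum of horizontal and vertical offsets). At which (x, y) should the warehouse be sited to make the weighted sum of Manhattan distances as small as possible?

(11, 8)

Manhattan distance separates: Σwᵢ(|x−xᵢ|+|y−yᵢ|) = Σwᵢ|x−xᵢ| + Σwᵢ|y−yᵢ|, so x and y are optimised independently as 1-D weighted medians.
Total weight W = 210; half = 105.
x-coordinate, sorted with cumulative weight:
  x=0 (R, w=40) cum 40
  x=4 (S, w=60) cum 100
  x=11 (T, w=35) cum 135  ← median
  x=12 (P, w=20) cum 155
  x=12 (Q, w=55) cum 210
⇒ x* = 11
y-coordinate, sorted with cumulative weight:
  y=8 (Q, w=55) cum 55
  y=8 (R, w=40) cum 95
  y=8 (T, w=35) cum 130  ← median
  y=9 (P, w=20) cum 150
  y=9 (S, w=60) cum 210
⇒ y* = 8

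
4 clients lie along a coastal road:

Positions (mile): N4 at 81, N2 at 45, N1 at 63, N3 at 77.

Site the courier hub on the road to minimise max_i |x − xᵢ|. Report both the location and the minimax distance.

location 63, max distance 18

The 1-center on a line is the midpoint of the two extreme points: leftmost at 45, rightmost at 81.
Optimal location = (45 + 81)/2 = 63; maximum distance = (81 − 45)/2 = 18.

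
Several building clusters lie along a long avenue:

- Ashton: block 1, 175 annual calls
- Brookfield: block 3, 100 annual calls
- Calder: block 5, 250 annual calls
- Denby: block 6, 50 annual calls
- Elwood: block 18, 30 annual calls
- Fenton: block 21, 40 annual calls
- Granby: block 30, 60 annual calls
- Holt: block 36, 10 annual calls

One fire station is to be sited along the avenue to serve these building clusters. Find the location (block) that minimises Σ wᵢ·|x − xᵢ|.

x = 5

For a sum of weighted absolute distances on a line, the optimum is the weighted median (not the mean). Total weight W = 715; half-weight = 357.5.
Sort by position and accumulate weight:
  block 1 (Ashton, w=175) → cum 175
  block 3 (Brookfield, w=100) → cum 275
  block 5 (Calder, w=250) → cum 525  ≥ 357.5 → median here
  block 6 (Denby, w=50) → cum 575
  block 18 (Elwood, w=30) → cum 605
  block 21 (Fenton, w=40) → cum 645
  block 30 (Granby, w=60) → cum 705
  block 36 (Holt, w=10) → cum 715
Optimal location: block 5.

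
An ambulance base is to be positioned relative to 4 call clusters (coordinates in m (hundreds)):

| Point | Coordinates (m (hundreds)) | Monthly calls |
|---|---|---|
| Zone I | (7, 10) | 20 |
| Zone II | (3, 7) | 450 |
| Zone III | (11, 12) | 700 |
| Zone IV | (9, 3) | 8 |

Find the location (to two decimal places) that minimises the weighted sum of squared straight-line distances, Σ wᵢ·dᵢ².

(7.86, 9.99)

The minimiser of Σwᵢ‖p−pᵢ‖² is the weighted centroid p* = (Σwᵢpᵢ)/(Σwᵢ).
Σwᵢ = 1178.
Σwᵢxᵢ = 20·7 + 450·3 + 700·11 + 8·9 = 9262.
Σwᵢyᵢ = 20·10 + 450·7 + 700·12 + 8·3 = 11774.
x* = 9262/1178 = 7.86, y* = 11774/1178 = 9.99.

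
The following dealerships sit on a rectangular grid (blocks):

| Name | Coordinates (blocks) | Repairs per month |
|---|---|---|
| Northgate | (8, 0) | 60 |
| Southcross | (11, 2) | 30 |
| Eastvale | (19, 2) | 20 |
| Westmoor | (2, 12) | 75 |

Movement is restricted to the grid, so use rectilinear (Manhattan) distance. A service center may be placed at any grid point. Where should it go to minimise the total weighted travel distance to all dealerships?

(8, 2)

Manhattan distance separates: Σwᵢ(|x−xᵢ|+|y−yᵢ|) = Σwᵢ|x−xᵢ| + Σwᵢ|y−yᵢ|, so x and y are optimised independently as 1-D weighted medians.
Total weight W = 185; half = 92.5.
x-coordinate, sorted with cumulative weight:
  x=2 (Westmoor, w=75) cum 75
  x=8 (Northgate, w=60) cum 135  ← median
  x=11 (Southcross, w=30) cum 165
  x=19 (Eastvale, w=20) cum 185
⇒ x* = 8
y-coordinate, sorted with cumulative weight:
  y=0 (Northgate, w=60) cum 60
  y=2 (Southcross, w=30) cum 90
  y=2 (Eastvale, w=20) cum 110  ← median
  y=12 (Westmoor, w=75) cum 185
⇒ y* = 2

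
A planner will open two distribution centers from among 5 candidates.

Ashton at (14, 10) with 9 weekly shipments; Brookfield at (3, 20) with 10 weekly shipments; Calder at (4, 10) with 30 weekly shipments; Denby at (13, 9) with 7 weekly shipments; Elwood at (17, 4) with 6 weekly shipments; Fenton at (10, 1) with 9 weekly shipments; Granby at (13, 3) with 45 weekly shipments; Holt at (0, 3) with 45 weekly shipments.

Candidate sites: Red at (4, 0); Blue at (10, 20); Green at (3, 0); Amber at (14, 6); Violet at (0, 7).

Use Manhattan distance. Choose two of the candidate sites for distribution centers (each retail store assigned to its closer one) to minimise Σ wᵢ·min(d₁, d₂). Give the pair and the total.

Evaluate every pair (each demand assigned to the nearer of the two):
  {Amber, Violet}: total = 905
  {Green, Amber}: total = 1146
  {Red, Amber}: total = 1162
  {Red, Violet}: total = 1513
  {Green, Violet}: total = 1573
  {Blue, Amber}: total = 1610
  {Red, Blue}: total = 1614
  {Blue, Green}: total = 1659
  {Blue, Violet}: total = 1713
  {Red, Green}: total = 1781
Best pair: {Amber, Violet} with total 905.

{Amber, Violet}, total 905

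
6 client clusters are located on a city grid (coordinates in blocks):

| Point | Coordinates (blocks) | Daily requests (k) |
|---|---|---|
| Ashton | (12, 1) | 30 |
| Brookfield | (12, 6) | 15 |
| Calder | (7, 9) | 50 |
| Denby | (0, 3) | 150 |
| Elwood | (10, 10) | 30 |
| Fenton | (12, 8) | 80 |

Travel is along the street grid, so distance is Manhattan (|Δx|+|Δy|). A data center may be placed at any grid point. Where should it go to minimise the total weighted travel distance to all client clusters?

Manhattan distance separates: Σwᵢ(|x−xᵢ|+|y−yᵢ|) = Σwᵢ|x−xᵢ| + Σwᵢ|y−yᵢ|, so x and y are optimised independently as 1-D weighted medians.
Total weight W = 355; half = 177.5.
x-coordinate, sorted with cumulative weight:
  x=0 (Denby, w=150) cum 150
  x=7 (Calder, w=50) cum 200  ← median
  x=10 (Elwood, w=30) cum 230
  x=12 (Ashton, w=30) cum 260
  x=12 (Brookfield, w=15) cum 275
  x=12 (Fenton, w=80) cum 355
⇒ x* = 7
y-coordinate, sorted with cumulative weight:
  y=1 (Ashton, w=30) cum 30
  y=3 (Denby, w=150) cum 180  ← median
  y=6 (Brookfield, w=15) cum 195
  y=8 (Fenton, w=80) cum 275
  y=9 (Calder, w=50) cum 325
  y=10 (Elwood, w=30) cum 355
⇒ y* = 3

(7, 3)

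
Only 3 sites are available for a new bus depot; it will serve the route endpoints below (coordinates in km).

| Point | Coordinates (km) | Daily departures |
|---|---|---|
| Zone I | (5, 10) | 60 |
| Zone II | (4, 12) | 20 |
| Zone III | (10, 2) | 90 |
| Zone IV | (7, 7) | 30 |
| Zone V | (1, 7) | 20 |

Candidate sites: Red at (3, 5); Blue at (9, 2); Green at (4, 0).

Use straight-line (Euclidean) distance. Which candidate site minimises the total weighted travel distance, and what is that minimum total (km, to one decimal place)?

Total weighted distance at each candidate:
  Red (3, 5): total = 1340.7
  Blue (9, 2): total = 1200.5
  Green (4, 0): total = 1793.0
Minimum is at Blue with total 1200.5 km.

Blue, total 1200.5 km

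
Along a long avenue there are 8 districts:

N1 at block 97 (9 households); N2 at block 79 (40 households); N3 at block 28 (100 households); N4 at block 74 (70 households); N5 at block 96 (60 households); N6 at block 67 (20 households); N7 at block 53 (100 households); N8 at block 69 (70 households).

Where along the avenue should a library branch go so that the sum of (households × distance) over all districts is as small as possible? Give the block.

For a sum of weighted absolute distances on a line, the optimum is the weighted median (not the mean). Total weight W = 469; half-weight = 234.5.
Sort by position and accumulate weight:
  block 28 (N3, w=100) → cum 100
  block 53 (N7, w=100) → cum 200
  block 67 (N6, w=20) → cum 220
  block 69 (N8, w=70) → cum 290  ≥ 234.5 → median here
  block 74 (N4, w=70) → cum 360
  block 79 (N2, w=40) → cum 400
  block 96 (N5, w=60) → cum 460
  block 97 (N1, w=9) → cum 469
Optimal location: block 69.

x = 69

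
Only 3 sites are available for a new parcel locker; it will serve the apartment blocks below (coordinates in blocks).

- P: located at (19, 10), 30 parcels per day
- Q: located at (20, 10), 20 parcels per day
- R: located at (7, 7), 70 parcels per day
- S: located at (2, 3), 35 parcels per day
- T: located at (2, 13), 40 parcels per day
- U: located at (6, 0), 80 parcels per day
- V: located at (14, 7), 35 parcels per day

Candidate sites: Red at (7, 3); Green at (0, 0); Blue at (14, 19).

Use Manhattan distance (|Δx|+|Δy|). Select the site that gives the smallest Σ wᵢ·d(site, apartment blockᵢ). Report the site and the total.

Red, total 2730 blocks

Total weighted distance at each candidate:
  Red (7, 3): total = 2730
  Green (0, 0): total = 4440
  Blue (14, 19): total = 6330
Minimum is at Red with total 2730 blocks.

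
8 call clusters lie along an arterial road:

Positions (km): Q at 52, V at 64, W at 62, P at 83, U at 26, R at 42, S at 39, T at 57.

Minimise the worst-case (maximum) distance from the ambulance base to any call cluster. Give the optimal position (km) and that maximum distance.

The 1-center on a line is the midpoint of the two extreme points: leftmost at 26, rightmost at 83.
Optimal location = (26 + 83)/2 = 54.5; maximum distance = (83 − 26)/2 = 28.5.

location 54.5, max distance 28.5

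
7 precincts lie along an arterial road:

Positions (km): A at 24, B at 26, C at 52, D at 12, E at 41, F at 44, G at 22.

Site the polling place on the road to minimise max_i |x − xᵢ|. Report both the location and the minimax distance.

location 32, max distance 20

The 1-center on a line is the midpoint of the two extreme points: leftmost at 12, rightmost at 52.
Optimal location = (12 + 52)/2 = 32; maximum distance = (52 − 12)/2 = 20.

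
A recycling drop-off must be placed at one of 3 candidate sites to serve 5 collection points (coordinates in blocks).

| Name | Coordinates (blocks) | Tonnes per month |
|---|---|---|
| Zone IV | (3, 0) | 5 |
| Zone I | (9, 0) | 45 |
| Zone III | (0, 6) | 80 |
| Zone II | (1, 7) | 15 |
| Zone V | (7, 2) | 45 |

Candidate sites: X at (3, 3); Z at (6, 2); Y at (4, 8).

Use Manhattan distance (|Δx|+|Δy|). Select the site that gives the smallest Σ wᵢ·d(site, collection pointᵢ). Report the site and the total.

Total weighted distance at each candidate:
  X (3, 3): total = 1215
  Z (6, 2): total = 1245
  Y (4, 8): total = 1575
Minimum is at X with total 1215 blocks.

X, total 1215 blocks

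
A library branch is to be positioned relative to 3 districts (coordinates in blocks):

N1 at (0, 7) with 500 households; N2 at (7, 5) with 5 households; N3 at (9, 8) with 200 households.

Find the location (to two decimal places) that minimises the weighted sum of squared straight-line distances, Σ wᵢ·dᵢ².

(2.60, 7.27)

The minimiser of Σwᵢ‖p−pᵢ‖² is the weighted centroid p* = (Σwᵢpᵢ)/(Σwᵢ).
Σwᵢ = 705.
Σwᵢxᵢ = 500·0 + 5·7 + 200·9 = 1835.
Σwᵢyᵢ = 500·7 + 5·5 + 200·8 = 5125.
x* = 1835/705 = 2.60, y* = 5125/705 = 7.27.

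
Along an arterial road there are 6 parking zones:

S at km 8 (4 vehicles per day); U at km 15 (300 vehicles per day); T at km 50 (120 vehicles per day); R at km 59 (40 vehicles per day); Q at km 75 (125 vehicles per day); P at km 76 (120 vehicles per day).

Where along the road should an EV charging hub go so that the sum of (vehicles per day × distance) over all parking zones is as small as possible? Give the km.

x = 50

For a sum of weighted absolute distances on a line, the optimum is the weighted median (not the mean). Total weight W = 709; half-weight = 354.5.
Sort by position and accumulate weight:
  km 8 (S, w=4) → cum 4
  km 15 (U, w=300) → cum 304
  km 50 (T, w=120) → cum 424  ≥ 354.5 → median here
  km 59 (R, w=40) → cum 464
  km 75 (Q, w=125) → cum 589
  km 76 (P, w=120) → cum 709
Optimal location: km 50.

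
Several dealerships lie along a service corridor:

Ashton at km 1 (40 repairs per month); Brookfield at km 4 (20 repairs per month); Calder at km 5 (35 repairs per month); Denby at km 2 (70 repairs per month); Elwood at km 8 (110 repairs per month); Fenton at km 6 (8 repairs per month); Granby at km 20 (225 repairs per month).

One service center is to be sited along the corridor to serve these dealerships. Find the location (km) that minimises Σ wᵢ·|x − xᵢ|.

x = 8

For a sum of weighted absolute distances on a line, the optimum is the weighted median (not the mean). Total weight W = 508; half-weight = 254.
Sort by position and accumulate weight:
  km 1 (Ashton, w=40) → cum 40
  km 2 (Denby, w=70) → cum 110
  km 4 (Brookfield, w=20) → cum 130
  km 5 (Calder, w=35) → cum 165
  km 6 (Fenton, w=8) → cum 173
  km 8 (Elwood, w=110) → cum 283  ≥ 254 → median here
  km 20 (Granby, w=225) → cum 508
Optimal location: km 8.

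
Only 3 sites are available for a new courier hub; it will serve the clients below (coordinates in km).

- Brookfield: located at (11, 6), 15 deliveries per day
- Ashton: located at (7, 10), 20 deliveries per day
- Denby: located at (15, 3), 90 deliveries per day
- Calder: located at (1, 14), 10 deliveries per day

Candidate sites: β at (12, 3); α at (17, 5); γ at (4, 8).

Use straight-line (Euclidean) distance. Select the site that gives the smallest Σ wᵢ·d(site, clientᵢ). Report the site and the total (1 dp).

Total weighted distance at each candidate:
  β (12, 3): total = 645.0
  α (17, 5): total = 753.0
  γ (4, 8): total = 1335.9
Minimum is at β with total 645.0 km.

β, total 645.0 km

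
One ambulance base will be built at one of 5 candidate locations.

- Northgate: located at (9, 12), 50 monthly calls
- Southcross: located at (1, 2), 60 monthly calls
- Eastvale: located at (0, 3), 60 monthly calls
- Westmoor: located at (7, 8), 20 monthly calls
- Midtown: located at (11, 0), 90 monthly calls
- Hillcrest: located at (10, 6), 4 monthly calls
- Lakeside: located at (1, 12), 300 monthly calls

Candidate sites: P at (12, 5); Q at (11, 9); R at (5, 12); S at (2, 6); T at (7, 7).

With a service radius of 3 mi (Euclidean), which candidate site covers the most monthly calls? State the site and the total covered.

T, covering 20

Coverage radius r = 3 mi; a point is covered iff (Δx)²+(Δy)² ≤ 3² = 9.
  P (12, 5): covers {Hillcrest} → 4
  Q (11, 9): covers {none} → 0
  R (5, 12): covers {none} → 0
  S (2, 6): covers {none} → 0
  T (7, 7): covers {Westmoor} → 20
Maximum coverage at T: 20 monthly calls.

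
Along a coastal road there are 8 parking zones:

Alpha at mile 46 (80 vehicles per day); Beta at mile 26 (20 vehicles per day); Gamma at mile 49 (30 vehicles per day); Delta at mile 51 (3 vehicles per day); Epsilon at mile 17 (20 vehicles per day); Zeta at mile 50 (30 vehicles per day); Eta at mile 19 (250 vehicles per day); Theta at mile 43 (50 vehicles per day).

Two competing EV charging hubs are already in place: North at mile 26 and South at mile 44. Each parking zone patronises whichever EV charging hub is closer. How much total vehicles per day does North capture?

The indifferent point is the midpoint (26+44)/2 = 35; parking zones left of it (closer to North at 26) go to North, those right go to South.
  Epsilon at 17 (w=20) → North
  Eta at 19 (w=250) → North
  Beta at 26 (w=20) → North
  Theta at 43 (w=50) → South
  Alpha at 46 (w=80) → South
  Gamma at 49 (w=30) → South
  Zeta at 50 (w=30) → South
  Delta at 51 (w=3) → South
North captures 290; South captures 193.

290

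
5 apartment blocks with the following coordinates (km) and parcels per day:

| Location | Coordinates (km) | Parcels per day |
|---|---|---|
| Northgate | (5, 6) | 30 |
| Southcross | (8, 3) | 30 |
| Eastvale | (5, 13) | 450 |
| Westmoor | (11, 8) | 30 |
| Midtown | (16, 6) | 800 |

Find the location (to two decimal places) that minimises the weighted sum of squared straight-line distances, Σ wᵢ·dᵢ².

(11.77, 8.33)

The minimiser of Σwᵢ‖p−pᵢ‖² is the weighted centroid p* = (Σwᵢpᵢ)/(Σwᵢ).
Σwᵢ = 1340.
Σwᵢxᵢ = 30·5 + 30·8 + 450·5 + 30·11 + 800·16 = 15770.
Σwᵢyᵢ = 30·6 + 30·3 + 450·13 + 30·8 + 800·6 = 11160.
x* = 15770/1340 = 11.77, y* = 11160/1340 = 8.33.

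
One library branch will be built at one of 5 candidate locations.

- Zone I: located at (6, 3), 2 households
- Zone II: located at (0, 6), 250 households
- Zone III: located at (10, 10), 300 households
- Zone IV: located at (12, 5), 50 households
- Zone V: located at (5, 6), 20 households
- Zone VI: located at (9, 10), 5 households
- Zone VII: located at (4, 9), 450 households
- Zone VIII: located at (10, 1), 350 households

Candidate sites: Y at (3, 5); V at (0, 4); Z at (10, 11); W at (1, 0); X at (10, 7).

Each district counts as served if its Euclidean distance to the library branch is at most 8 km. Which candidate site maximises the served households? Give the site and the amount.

Coverage radius r = 8 km; a point is covered iff (Δx)²+(Δy)² ≤ 8² = 64.
  Y (3, 5): covers {Zone I, Zone II, Zone V, Zone VI, Zone VII} → 727
  V (0, 4): covers {Zone I, Zone II, Zone V, Zone VII} → 722
  Z (10, 11): covers {Zone III, Zone IV, Zone V, Zone VI, Zone VII} → 825
  W (1, 0): covers {Zone I, Zone II, Zone V} → 272
  X (10, 7): covers {Zone I, Zone III, Zone IV, Zone V, Zone VI, Zone VII, Zone VIII} → 1177
Maximum coverage at X: 1177 households.

X, covering 1177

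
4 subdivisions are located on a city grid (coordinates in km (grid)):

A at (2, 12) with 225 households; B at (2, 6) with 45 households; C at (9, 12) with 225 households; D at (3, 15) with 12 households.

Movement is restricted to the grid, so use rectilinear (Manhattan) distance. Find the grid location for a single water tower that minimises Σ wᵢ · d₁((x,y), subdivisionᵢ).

(2, 12)

Manhattan distance separates: Σwᵢ(|x−xᵢ|+|y−yᵢ|) = Σwᵢ|x−xᵢ| + Σwᵢ|y−yᵢ|, so x and y are optimised independently as 1-D weighted medians.
Total weight W = 507; half = 253.5.
x-coordinate, sorted with cumulative weight:
  x=2 (A, w=225) cum 225
  x=2 (B, w=45) cum 270  ← median
  x=3 (D, w=12) cum 282
  x=9 (C, w=225) cum 507
⇒ x* = 2
y-coordinate, sorted with cumulative weight:
  y=6 (B, w=45) cum 45
  y=12 (A, w=225) cum 270  ← median
  y=12 (C, w=225) cum 495
  y=15 (D, w=12) cum 507
⇒ y* = 12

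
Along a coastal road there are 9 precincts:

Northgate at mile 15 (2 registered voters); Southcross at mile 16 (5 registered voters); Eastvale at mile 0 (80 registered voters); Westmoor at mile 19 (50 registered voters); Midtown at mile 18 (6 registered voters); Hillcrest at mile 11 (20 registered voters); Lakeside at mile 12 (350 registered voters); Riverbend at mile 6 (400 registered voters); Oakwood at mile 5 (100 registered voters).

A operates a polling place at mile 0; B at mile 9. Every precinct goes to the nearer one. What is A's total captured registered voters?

80

The indifferent point is the midpoint (0+9)/2 = 4.5; precincts left of it (closer to A at 0) go to A, those right go to B.
  Eastvale at 0 (w=80) → A
  Oakwood at 5 (w=100) → B
  Riverbend at 6 (w=400) → B
  Hillcrest at 11 (w=20) → B
  Lakeside at 12 (w=350) → B
  Northgate at 15 (w=2) → B
  Southcross at 16 (w=5) → B
  Midtown at 18 (w=6) → B
  Westmoor at 19 (w=50) → B
A captures 80; B captures 933.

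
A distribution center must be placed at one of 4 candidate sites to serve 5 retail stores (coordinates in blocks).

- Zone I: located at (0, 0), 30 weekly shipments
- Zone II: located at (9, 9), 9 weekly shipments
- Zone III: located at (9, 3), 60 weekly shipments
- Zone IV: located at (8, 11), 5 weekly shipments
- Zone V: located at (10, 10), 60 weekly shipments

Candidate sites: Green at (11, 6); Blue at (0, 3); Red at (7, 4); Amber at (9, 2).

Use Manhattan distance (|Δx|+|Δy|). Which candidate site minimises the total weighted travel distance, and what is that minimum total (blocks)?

Total weighted distance at each candidate:
  Green (11, 6): total = 1195
  Blue (0, 3): total = 1865
  Red (7, 4): total = 1153
  Amber (9, 2): total = 1043
Minimum is at Amber with total 1043 blocks.

Amber, total 1043 blocks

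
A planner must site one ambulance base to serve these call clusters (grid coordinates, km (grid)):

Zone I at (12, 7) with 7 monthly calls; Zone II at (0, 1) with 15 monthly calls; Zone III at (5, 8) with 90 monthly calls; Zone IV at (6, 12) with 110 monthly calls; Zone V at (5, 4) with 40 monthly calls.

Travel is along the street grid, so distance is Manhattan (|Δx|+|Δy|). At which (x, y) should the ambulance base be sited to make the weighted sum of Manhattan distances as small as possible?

(5, 8)

Manhattan distance separates: Σwᵢ(|x−xᵢ|+|y−yᵢ|) = Σwᵢ|x−xᵢ| + Σwᵢ|y−yᵢ|, so x and y are optimised independently as 1-D weighted medians.
Total weight W = 262; half = 131.
x-coordinate, sorted with cumulative weight:
  x=0 (Zone II, w=15) cum 15
  x=5 (Zone III, w=90) cum 105
  x=5 (Zone V, w=40) cum 145  ← median
  x=6 (Zone IV, w=110) cum 255
  x=12 (Zone I, w=7) cum 262
⇒ x* = 5
y-coordinate, sorted with cumulative weight:
  y=1 (Zone II, w=15) cum 15
  y=4 (Zone V, w=40) cum 55
  y=7 (Zone I, w=7) cum 62
  y=8 (Zone III, w=90) cum 152  ← median
  y=12 (Zone IV, w=110) cum 262
⇒ y* = 8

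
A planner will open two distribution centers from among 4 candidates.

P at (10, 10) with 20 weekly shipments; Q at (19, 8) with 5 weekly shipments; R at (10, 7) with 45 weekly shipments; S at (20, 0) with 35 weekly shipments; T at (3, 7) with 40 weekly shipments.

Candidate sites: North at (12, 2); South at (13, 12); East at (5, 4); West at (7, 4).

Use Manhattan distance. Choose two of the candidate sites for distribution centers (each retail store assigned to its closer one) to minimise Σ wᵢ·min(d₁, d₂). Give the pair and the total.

{North, East}, total 1130

Evaluate every pair (each demand assigned to the nearer of the two):
  {North, East}: total = 1130
  {North, West}: total = 1145
  {South, West}: total = 1295
  {East, West}: total = 1325
  {North, South}: total = 1375
  {South, East}: total = 1375
Best pair: {North, East} with total 1130.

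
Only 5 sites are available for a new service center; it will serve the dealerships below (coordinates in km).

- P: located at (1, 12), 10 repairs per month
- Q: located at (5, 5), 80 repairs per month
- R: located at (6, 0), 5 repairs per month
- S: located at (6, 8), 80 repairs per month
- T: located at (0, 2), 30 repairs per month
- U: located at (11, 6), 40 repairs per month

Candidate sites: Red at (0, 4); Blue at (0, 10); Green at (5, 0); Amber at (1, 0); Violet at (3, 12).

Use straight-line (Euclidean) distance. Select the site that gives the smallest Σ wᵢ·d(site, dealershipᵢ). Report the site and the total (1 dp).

Red, total 1608.7 km

Total weighted distance at each candidate:
  Red (0, 4): total = 1608.7
  Blue (0, 10): total = 1860.5
  Green (5, 0): total = 1677.4
  Amber (1, 0): total = 1945.5
  Violet (3, 12): total = 1777.5
Minimum is at Red with total 1608.7 km.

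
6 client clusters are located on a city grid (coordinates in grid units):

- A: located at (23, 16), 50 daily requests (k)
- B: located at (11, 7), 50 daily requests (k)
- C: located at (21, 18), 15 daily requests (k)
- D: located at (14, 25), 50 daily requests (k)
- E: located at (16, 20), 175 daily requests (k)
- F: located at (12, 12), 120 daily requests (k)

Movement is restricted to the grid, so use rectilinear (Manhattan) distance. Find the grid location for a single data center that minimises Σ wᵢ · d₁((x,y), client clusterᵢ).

(16, 18)

Manhattan distance separates: Σwᵢ(|x−xᵢ|+|y−yᵢ|) = Σwᵢ|x−xᵢ| + Σwᵢ|y−yᵢ|, so x and y are optimised independently as 1-D weighted medians.
Total weight W = 460; half = 230.
x-coordinate, sorted with cumulative weight:
  x=11 (B, w=50) cum 50
  x=12 (F, w=120) cum 170
  x=14 (D, w=50) cum 220
  x=16 (E, w=175) cum 395  ← median
  x=21 (C, w=15) cum 410
  x=23 (A, w=50) cum 460
⇒ x* = 16
y-coordinate, sorted with cumulative weight:
  y=7 (B, w=50) cum 50
  y=12 (F, w=120) cum 170
  y=16 (A, w=50) cum 220
  y=18 (C, w=15) cum 235  ← median
  y=20 (E, w=175) cum 410
  y=25 (D, w=50) cum 460
⇒ y* = 18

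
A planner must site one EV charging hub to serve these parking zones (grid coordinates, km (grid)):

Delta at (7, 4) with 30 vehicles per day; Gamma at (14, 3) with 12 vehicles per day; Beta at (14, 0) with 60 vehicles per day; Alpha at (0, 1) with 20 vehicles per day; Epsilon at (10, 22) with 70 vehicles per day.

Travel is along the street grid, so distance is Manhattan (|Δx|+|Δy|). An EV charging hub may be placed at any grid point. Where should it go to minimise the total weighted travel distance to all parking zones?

(10, 4)

Manhattan distance separates: Σwᵢ(|x−xᵢ|+|y−yᵢ|) = Σwᵢ|x−xᵢ| + Σwᵢ|y−yᵢ|, so x and y are optimised independently as 1-D weighted medians.
Total weight W = 192; half = 96.
x-coordinate, sorted with cumulative weight:
  x=0 (Alpha, w=20) cum 20
  x=7 (Delta, w=30) cum 50
  x=10 (Epsilon, w=70) cum 120  ← median
  x=14 (Gamma, w=12) cum 132
  x=14 (Beta, w=60) cum 192
⇒ x* = 10
y-coordinate, sorted with cumulative weight:
  y=0 (Beta, w=60) cum 60
  y=1 (Alpha, w=20) cum 80
  y=3 (Gamma, w=12) cum 92
  y=4 (Delta, w=30) cum 122  ← median
  y=22 (Epsilon, w=70) cum 192
⇒ y* = 4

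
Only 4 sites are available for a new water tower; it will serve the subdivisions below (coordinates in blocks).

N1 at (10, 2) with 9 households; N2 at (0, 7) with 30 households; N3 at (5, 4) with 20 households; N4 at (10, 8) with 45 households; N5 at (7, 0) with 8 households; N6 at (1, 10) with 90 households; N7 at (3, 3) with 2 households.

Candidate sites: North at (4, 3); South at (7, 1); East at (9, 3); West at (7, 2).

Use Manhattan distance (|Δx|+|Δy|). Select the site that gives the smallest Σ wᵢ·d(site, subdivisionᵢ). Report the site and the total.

Total weighted distance at each candidate:
  North (4, 3): total = 1788
  South (7, 1): total = 2346
  East (9, 3): total = 2180
  West (7, 2): total = 2158
Minimum is at North with total 1788 blocks.

North, total 1788 blocks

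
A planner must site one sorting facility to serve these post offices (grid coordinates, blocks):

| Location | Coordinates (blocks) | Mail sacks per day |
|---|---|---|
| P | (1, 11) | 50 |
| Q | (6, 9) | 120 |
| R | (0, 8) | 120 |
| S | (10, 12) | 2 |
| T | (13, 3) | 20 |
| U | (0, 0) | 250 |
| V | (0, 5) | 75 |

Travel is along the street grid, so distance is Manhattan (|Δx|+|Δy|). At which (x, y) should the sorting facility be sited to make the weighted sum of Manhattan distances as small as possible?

Manhattan distance separates: Σwᵢ(|x−xᵢ|+|y−yᵢ|) = Σwᵢ|x−xᵢ| + Σwᵢ|y−yᵢ|, so x and y are optimised independently as 1-D weighted medians.
Total weight W = 637; half = 318.5.
x-coordinate, sorted with cumulative weight:
  x=0 (R, w=120) cum 120
  x=0 (U, w=250) cum 370  ← median
  x=0 (V, w=75) cum 445
  x=1 (P, w=50) cum 495
  x=6 (Q, w=120) cum 615
  x=10 (S, w=2) cum 617
  x=13 (T, w=20) cum 637
⇒ x* = 0
y-coordinate, sorted with cumulative weight:
  y=0 (U, w=250) cum 250
  y=3 (T, w=20) cum 270
  y=5 (V, w=75) cum 345  ← median
  y=8 (R, w=120) cum 465
  y=9 (Q, w=120) cum 585
  y=11 (P, w=50) cum 635
  y=12 (S, w=2) cum 637
⇒ y* = 5

(0, 5)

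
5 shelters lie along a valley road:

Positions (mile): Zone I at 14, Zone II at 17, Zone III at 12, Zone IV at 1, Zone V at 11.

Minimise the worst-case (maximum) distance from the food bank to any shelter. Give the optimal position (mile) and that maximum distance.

The 1-center on a line is the midpoint of the two extreme points: leftmost at 1, rightmost at 17.
Optimal location = (1 + 17)/2 = 9; maximum distance = (17 − 1)/2 = 8.

location 9, max distance 8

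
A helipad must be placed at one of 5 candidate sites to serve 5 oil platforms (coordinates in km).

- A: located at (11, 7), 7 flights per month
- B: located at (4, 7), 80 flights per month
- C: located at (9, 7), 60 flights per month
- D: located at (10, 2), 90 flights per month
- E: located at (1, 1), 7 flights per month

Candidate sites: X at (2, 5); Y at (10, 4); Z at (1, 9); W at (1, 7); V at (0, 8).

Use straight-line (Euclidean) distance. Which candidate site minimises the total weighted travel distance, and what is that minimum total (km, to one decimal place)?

Total weighted distance at each candidate:
  X (2, 5): total = 1525.4
  Y (10, 4): total = 994.9
  Z (1, 9): total = 1936.8
  W (1, 7): total = 1758.6
  V (0, 8): total = 2049.6
Minimum is at Y with total 994.9 km.

Y, total 994.9 km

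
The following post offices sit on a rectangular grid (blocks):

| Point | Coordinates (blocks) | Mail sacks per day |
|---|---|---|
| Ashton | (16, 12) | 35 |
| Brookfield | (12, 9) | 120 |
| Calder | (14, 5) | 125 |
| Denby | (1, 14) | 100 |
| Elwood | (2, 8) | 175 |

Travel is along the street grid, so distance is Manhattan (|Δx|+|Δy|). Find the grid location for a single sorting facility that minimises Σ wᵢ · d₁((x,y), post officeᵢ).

(12, 8)

Manhattan distance separates: Σwᵢ(|x−xᵢ|+|y−yᵢ|) = Σwᵢ|x−xᵢ| + Σwᵢ|y−yᵢ|, so x and y are optimised independently as 1-D weighted medians.
Total weight W = 555; half = 277.5.
x-coordinate, sorted with cumulative weight:
  x=1 (Denby, w=100) cum 100
  x=2 (Elwood, w=175) cum 275
  x=12 (Brookfield, w=120) cum 395  ← median
  x=14 (Calder, w=125) cum 520
  x=16 (Ashton, w=35) cum 555
⇒ x* = 12
y-coordinate, sorted with cumulative weight:
  y=5 (Calder, w=125) cum 125
  y=8 (Elwood, w=175) cum 300  ← median
  y=9 (Brookfield, w=120) cum 420
  y=12 (Ashton, w=35) cum 455
  y=14 (Denby, w=100) cum 555
⇒ y* = 8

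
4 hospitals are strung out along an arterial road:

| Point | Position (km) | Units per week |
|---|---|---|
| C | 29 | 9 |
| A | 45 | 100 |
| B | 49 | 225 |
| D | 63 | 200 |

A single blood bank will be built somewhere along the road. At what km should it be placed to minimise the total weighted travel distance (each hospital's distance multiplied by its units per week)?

x = 49

For a sum of weighted absolute distances on a line, the optimum is the weighted median (not the mean). Total weight W = 534; half-weight = 267.
Sort by position and accumulate weight:
  km 29 (C, w=9) → cum 9
  km 45 (A, w=100) → cum 109
  km 49 (B, w=225) → cum 334  ≥ 267 → median here
  km 63 (D, w=200) → cum 534
Optimal location: km 49.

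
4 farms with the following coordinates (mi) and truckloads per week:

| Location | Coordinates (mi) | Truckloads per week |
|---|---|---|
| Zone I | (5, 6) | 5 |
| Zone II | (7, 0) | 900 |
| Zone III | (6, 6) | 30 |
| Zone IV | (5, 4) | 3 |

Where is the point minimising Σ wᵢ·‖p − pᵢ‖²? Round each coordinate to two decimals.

(6.95, 0.24)

The minimiser of Σwᵢ‖p−pᵢ‖² is the weighted centroid p* = (Σwᵢpᵢ)/(Σwᵢ).
Σwᵢ = 938.
Σwᵢxᵢ = 5·5 + 900·7 + 30·6 + 3·5 = 6520.
Σwᵢyᵢ = 5·6 + 900·0 + 30·6 + 3·4 = 222.
x* = 6520/938 = 6.95, y* = 222/938 = 0.24.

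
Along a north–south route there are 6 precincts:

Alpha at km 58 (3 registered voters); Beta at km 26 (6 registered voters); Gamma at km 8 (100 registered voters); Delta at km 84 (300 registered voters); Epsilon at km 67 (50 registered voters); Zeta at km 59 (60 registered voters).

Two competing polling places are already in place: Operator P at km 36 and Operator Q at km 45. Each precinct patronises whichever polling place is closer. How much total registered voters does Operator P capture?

The indifferent point is the midpoint (36+45)/2 = 40.5; precincts left of it (closer to Operator P at 36) go to Operator P, those right go to Operator Q.
  Gamma at 8 (w=100) → Operator P
  Beta at 26 (w=6) → Operator P
  Alpha at 58 (w=3) → Operator Q
  Zeta at 59 (w=60) → Operator Q
  Epsilon at 67 (w=50) → Operator Q
  Delta at 84 (w=300) → Operator Q
Operator P captures 106; Operator Q captures 413.

106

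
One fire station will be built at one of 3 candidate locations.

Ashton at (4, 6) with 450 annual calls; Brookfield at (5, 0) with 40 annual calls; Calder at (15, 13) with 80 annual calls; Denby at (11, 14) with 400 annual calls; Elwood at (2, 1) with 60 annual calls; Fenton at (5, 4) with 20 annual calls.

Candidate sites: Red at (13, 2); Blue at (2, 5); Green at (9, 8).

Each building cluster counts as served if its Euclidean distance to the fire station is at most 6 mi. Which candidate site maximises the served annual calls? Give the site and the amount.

Coverage radius r = 6 mi; a point is covered iff (Δx)²+(Δy)² ≤ 6² = 36.
  Red (13, 2): covers {none} → 0
  Blue (2, 5): covers {Ashton, Brookfield, Elwood, Fenton} → 570
  Green (9, 8): covers {Ashton, Fenton} → 470
Maximum coverage at Blue: 570 annual calls.

Blue, covering 570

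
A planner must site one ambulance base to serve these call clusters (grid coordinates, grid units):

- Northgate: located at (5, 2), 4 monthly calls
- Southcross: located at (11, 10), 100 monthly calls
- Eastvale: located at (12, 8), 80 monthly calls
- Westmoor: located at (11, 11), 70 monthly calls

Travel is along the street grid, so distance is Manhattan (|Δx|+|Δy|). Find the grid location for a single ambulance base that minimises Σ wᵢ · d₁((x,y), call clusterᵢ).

(11, 10)

Manhattan distance separates: Σwᵢ(|x−xᵢ|+|y−yᵢ|) = Σwᵢ|x−xᵢ| + Σwᵢ|y−yᵢ|, so x and y are optimised independently as 1-D weighted medians.
Total weight W = 254; half = 127.
x-coordinate, sorted with cumulative weight:
  x=5 (Northgate, w=4) cum 4
  x=11 (Southcross, w=100) cum 104
  x=11 (Westmoor, w=70) cum 174  ← median
  x=12 (Eastvale, w=80) cum 254
⇒ x* = 11
y-coordinate, sorted with cumulative weight:
  y=2 (Northgate, w=4) cum 4
  y=8 (Eastvale, w=80) cum 84
  y=10 (Southcross, w=100) cum 184  ← median
  y=11 (Westmoor, w=70) cum 254
⇒ y* = 10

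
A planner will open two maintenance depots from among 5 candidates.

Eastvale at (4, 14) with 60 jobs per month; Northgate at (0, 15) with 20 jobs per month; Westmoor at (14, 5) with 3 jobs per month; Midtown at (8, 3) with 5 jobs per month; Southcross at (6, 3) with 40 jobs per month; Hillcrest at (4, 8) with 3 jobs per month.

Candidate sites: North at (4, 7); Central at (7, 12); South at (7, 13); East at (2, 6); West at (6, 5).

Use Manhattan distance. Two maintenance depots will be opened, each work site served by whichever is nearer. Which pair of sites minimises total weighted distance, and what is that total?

{South, West}, total 559

Evaluate every pair (each demand assigned to the nearer of the two):
  {South, West}: total = 559
  {Central, West}: total = 639
  {North, South}: total = 739
  {North, West}: total = 787
  {South, East}: total = 796
  {North, Central}: total = 819
  {Central, East}: total = 876
  {Central, South}: total = 933
  {East, West}: total = 956
  {North, East}: total = 959
Best pair: {South, West} with total 559.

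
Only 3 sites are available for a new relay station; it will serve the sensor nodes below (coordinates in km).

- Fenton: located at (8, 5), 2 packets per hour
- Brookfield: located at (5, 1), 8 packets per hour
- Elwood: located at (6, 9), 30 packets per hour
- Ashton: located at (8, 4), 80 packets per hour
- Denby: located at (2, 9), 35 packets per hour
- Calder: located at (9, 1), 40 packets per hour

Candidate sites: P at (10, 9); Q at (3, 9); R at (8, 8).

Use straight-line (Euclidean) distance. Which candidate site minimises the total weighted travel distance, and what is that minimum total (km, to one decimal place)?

Total weighted distance at each candidate:
  P (10, 9): total = 1237.7
  Q (3, 9): total = 1169.5
  R (8, 8): total = 949.7
Minimum is at R with total 949.7 km.

R, total 949.7 km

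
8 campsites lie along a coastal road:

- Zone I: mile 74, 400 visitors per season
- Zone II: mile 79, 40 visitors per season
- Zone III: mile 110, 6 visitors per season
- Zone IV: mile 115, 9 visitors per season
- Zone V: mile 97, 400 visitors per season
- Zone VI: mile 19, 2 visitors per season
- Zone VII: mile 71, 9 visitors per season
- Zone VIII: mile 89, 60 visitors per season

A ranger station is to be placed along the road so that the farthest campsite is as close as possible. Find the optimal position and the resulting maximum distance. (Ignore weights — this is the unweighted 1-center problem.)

location 67, max distance 48

The 1-center on a line is the midpoint of the two extreme points: leftmost at 19, rightmost at 115.
Optimal location = (19 + 115)/2 = 67; maximum distance = (115 − 19)/2 = 48.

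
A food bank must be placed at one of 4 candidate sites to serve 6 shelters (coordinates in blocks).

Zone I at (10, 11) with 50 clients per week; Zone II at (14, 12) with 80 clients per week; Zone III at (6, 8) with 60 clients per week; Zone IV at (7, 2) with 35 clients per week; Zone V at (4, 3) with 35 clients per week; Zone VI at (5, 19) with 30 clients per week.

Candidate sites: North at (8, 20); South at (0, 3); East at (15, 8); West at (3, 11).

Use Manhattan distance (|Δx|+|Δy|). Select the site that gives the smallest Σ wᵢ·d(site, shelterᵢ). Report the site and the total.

West, total 2740 blocks

Total weighted distance at each candidate:
  North (8, 20): total = 4030
  South (0, 3): total = 4450
  East (15, 8): total = 3020
  West (3, 11): total = 2740
Minimum is at West with total 2740 blocks.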